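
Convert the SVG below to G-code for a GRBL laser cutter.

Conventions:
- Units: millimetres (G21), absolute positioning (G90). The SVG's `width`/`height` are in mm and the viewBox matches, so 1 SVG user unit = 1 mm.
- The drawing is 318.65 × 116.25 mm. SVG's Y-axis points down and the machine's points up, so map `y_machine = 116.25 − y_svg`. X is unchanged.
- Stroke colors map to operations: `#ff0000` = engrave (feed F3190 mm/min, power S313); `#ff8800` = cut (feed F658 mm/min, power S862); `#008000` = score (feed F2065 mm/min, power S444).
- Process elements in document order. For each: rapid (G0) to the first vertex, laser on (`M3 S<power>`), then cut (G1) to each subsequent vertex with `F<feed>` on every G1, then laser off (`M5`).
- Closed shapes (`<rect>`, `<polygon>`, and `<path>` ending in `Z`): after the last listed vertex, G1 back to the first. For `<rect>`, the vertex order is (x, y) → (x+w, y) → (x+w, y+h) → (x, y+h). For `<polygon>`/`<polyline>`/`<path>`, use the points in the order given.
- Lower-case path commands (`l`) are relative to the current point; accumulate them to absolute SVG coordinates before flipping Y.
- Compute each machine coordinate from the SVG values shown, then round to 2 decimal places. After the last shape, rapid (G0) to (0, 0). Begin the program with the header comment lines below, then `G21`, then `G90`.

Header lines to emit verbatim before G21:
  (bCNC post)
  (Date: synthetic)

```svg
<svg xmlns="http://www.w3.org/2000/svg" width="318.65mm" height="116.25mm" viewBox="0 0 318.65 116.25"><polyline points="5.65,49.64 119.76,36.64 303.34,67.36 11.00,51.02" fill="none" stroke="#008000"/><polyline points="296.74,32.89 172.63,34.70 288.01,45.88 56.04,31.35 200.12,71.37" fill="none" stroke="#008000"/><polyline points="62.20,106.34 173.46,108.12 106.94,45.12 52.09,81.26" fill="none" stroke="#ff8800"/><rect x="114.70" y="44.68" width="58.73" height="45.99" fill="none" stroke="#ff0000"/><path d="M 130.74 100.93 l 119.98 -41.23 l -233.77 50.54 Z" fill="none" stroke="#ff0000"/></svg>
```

(bCNC post)
(Date: synthetic)
G21
G90
G0 X5.65 Y66.61
M3 S444
G1 X119.76 Y79.61 F2065
G1 X303.34 Y48.89 F2065
G1 X11.00 Y65.23 F2065
M5
G0 X296.74 Y83.36
M3 S444
G1 X172.63 Y81.55 F2065
G1 X288.01 Y70.37 F2065
G1 X56.04 Y84.90 F2065
G1 X200.12 Y44.88 F2065
M5
G0 X62.20 Y9.91
M3 S862
G1 X173.46 Y8.13 F658
G1 X106.94 Y71.13 F658
G1 X52.09 Y34.99 F658
M5
G0 X114.70 Y71.57
M3 S313
G1 X173.43 Y71.57 F3190
G1 X173.43 Y25.58 F3190
G1 X114.70 Y25.58 F3190
G1 X114.70 Y71.57 F3190
M5
G0 X130.74 Y15.32
M3 S313
G1 X250.72 Y56.55 F3190
G1 X16.95 Y6.01 F3190
G1 X130.74 Y15.32 F3190
M5
G0 X0.00 Y0.00

1 u = 1 mm; y_m = 116.25 − y.

[1] `<polyline>` open polyline, #008000→score S444 F2065: (5.65,66.61) → (119.76,79.61) → (303.34,48.89) → (11.00,65.23)

[2] `<polyline>` open polyline, #008000→score S444 F2065: (296.74,83.36) → (172.63,81.55) → (288.01,70.37) → (56.04,84.90) → (200.12,44.88)

[3] `<polyline>` open polyline, #ff8800→cut S862 F658: (62.20,9.91) → (173.46,8.13) → (106.94,71.13) → (52.09,34.99)

[4] `<rect>` rectangle, #ff0000→engrave S313 F3190: (114.70,71.57) → (173.43,71.57) → (173.43,25.58) → (114.70,25.58) → (114.70,71.57) (closed)

[5] `<path>` closed polygon, #ff0000→engrave S313 F3190: (130.74,15.32) → (250.72,56.55) → (16.95,6.01) → (130.74,15.32) (closed)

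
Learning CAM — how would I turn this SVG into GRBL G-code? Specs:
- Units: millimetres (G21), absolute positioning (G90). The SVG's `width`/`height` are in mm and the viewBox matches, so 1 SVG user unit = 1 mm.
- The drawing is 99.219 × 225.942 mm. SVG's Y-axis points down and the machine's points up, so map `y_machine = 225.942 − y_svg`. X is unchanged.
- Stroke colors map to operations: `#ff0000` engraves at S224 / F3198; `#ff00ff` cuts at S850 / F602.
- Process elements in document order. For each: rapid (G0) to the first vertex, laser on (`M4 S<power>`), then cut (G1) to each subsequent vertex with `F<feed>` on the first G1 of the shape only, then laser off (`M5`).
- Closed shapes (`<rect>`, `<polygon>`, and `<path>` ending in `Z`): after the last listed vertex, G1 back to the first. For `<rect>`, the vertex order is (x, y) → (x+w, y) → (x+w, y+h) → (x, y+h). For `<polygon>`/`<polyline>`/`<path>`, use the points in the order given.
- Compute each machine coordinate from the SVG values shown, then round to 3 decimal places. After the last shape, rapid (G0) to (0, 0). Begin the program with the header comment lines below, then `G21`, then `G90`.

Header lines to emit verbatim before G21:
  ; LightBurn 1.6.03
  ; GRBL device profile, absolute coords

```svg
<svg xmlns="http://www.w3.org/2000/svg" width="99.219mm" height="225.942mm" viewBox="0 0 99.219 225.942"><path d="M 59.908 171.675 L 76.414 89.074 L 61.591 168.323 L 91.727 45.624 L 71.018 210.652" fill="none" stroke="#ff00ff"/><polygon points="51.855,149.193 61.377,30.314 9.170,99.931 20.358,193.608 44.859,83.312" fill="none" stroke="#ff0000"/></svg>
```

; LightBurn 1.6.03
; GRBL device profile, absolute coords
G21
G90
G0 X59.908 Y54.267
M4 S850
G1 X76.414 Y136.868 F602
G1 X61.591 Y57.619
G1 X91.727 Y180.318
G1 X71.018 Y15.290
M5
G0 X51.855 Y76.749
M4 S224
G1 X61.377 Y195.628 F3198
G1 X9.170 Y126.011
G1 X20.358 Y32.334
G1 X44.859 Y142.630
G1 X51.855 Y76.749
M5
G0 X0.000 Y0.000

Since the viewBox matches the mm dimensions, user units are millimetres directly. The only transform is the Y-flip y_m = 225.942 − y_svg.

Shape 1 is a open polyline drawn with `<path>`. Its stroke #ff00ff means cut at S850, F602. After flipping Y the toolpath is (59.908,54.267) → (76.414,136.868) → (61.591,57.619) → (91.727,180.318) → (71.018,15.290).

Shape 2 is a closed polygon drawn with `<polygon>`. Its stroke #ff0000 means engrave at S224, F3198. After flipping Y the toolpath is (51.855,76.749) → (61.377,195.628) → (9.170,126.011) → (20.358,32.334) → (44.859,142.630) → (51.855,76.749), returning to the start.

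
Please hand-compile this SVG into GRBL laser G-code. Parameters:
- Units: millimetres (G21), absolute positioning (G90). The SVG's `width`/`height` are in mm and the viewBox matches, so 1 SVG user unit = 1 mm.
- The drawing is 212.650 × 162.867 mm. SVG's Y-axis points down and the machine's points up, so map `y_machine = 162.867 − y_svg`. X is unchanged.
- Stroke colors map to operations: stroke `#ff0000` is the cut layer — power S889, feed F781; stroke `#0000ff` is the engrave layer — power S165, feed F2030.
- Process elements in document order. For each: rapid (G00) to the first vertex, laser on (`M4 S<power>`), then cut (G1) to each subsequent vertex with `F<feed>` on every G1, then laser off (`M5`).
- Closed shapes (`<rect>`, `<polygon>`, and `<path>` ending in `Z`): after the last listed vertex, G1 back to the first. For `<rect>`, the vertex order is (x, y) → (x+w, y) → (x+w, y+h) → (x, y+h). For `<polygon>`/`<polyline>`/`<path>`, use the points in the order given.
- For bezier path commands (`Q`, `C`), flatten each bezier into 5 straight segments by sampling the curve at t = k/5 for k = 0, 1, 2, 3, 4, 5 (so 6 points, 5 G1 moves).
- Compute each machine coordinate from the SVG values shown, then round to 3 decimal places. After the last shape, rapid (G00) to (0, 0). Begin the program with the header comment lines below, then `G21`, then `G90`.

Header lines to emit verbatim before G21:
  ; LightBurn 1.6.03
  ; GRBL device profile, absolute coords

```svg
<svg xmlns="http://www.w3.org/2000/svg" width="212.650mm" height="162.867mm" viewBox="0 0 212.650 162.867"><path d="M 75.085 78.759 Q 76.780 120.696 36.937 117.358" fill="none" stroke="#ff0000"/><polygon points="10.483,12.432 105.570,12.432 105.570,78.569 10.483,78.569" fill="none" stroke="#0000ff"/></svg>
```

; LightBurn 1.6.03
; GRBL device profile, absolute coords
G21
G90
G00 X75.085 Y84.108
M4 S889
G1 X74.101 Y69.144 F781
G1 X69.795 Y57.802 F781
G1 X62.165 Y50.083 F781
G1 X51.213 Y45.985 F781
G1 X36.937 Y45.509 F781
M5
G00 X10.483 Y150.435
M4 S165
G1 X105.570 Y150.435 F2030
G1 X105.570 Y84.298 F2030
G1 X10.483 Y84.298 F2030
G1 X10.483 Y150.435 F2030
M5
G00 X0.000 Y0.000

viewBox `0 0 212.650 162.867` with mm width/height → 1 unit = 1 mm. Flip: y_m = 162.867 − y_svg.

**Shape 1** — `<path>` quadratic bezier, stroke `#ff0000` → cut (S889, F781). Control points (SVG): P0=(75.085,78.759), P1=(76.780,120.696), P2=(36.937,117.358); sampled at t=k/5. Machine vertices: (75.085,84.108) → (74.101,69.144) → (69.795,57.802) → (62.165,50.083) → (51.213,45.985) → (36.937,45.509). Open path.

**Shape 2** — `<polygon>` rectangle, stroke `#0000ff` → engrave (S165, F2030). Machine vertices: (10.483,150.435) → (105.570,150.435) → (105.570,84.298) → (10.483,84.298) → (10.483,150.435). Closed: final G1 returns to the first vertex.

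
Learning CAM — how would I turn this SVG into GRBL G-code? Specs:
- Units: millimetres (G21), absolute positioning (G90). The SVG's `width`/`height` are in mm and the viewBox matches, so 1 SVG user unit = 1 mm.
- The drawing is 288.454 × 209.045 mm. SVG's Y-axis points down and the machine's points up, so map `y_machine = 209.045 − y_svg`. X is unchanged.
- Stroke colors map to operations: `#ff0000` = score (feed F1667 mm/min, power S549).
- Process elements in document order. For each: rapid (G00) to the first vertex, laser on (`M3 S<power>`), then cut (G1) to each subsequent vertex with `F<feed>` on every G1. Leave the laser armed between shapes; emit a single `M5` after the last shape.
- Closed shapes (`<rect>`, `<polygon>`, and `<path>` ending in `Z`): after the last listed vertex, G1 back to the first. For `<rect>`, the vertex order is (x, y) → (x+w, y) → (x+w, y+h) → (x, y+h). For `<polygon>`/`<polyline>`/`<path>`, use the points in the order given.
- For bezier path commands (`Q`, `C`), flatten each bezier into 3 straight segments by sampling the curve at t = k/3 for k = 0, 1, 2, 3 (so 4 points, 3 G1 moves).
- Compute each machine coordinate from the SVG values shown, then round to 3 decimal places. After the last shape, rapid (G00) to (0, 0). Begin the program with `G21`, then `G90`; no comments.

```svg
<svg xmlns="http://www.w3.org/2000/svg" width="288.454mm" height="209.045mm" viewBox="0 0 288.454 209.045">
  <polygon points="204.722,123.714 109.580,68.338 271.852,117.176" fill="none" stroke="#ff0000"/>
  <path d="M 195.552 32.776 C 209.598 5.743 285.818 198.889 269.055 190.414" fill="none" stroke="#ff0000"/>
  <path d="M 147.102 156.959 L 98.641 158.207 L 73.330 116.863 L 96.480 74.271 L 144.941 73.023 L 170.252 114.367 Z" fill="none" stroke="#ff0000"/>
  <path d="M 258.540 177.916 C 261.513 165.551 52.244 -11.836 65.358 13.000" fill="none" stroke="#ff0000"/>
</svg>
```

G21
G90
G00 X204.722 Y85.331
M3 S549
G1 X109.580 Y140.707 F1667
G1 X271.852 Y91.869 F1667
G1 X204.722 Y85.331 F1667
G00 X195.552 Y176.269
M3 S549
G1 X224.576 Y145.531 F1667
G1 X260.570 Y61.741 F1667
G1 X269.055 Y18.631 F1667
G00 X147.102 Y52.086
M3 S549
G1 X98.641 Y50.838 F1667
G1 X73.330 Y92.182 F1667
G1 X96.480 Y134.774 F1667
G1 X144.941 Y136.022 F1667
G1 X170.252 Y94.678 F1667
G1 X147.102 Y52.086 F1667
G00 X258.540 Y31.129
M3 S549
G1 X206.863 Y84.900 F1667
G1 X110.274 Y167.075 F1667
G1 X65.358 Y196.045 F1667
M5
G00 X0.000 Y0.000

1 u = 1 mm; y_m = 209.045 − y.

[1] `<polygon>` closed polygon, #ff0000→score S549 F1667: (204.722,85.331) → (109.580,140.707) → (271.852,91.869) → (204.722,85.331) (closed)

[2] `<path>` cubic bezier, #ff0000→score S549 F1667: (195.552,176.269) → (224.576,145.531) → (260.570,61.741) → (269.055,18.631)

[3] `<path>` regular polygon, #ff0000→score S549 F1667: (147.102,52.086) → (98.641,50.838) → (73.330,92.182) → (96.480,134.774) → (144.941,136.022) → (170.252,94.678) → (147.102,52.086) (closed)

[4] `<path>` cubic bezier, #ff0000→score S549 F1667: (258.540,31.129) → (206.863,84.900) → (110.274,167.075) → (65.358,196.045)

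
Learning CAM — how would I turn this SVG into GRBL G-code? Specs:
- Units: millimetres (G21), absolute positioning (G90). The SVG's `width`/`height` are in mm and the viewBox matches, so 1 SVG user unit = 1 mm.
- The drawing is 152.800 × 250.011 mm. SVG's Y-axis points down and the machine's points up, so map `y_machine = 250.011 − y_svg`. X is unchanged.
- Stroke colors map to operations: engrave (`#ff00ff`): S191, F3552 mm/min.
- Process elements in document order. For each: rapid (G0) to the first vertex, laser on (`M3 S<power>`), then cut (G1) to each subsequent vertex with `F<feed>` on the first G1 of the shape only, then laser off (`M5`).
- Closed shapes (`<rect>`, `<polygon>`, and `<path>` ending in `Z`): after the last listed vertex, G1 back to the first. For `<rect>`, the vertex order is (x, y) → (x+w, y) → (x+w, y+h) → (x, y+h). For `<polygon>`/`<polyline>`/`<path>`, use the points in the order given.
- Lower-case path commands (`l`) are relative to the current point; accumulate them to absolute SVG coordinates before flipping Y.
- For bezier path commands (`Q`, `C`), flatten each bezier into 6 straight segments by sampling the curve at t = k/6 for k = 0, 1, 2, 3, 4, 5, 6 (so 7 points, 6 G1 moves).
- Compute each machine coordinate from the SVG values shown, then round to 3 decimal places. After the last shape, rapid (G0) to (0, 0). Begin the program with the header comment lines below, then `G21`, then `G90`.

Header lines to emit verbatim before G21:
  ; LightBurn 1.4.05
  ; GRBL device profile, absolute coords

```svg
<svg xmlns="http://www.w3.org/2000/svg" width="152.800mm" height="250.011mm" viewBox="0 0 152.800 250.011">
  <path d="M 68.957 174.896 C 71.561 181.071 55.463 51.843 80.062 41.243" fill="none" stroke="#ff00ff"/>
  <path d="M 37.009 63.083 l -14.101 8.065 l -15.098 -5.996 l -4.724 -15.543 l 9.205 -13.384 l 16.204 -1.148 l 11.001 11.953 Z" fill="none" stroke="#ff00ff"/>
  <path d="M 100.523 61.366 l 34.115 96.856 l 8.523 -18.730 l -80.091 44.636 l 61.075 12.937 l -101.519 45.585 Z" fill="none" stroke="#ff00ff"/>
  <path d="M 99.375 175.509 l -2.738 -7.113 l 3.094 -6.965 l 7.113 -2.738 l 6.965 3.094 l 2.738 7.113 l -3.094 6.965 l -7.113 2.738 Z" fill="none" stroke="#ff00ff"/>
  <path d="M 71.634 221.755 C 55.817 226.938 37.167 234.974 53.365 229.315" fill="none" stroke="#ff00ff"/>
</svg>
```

; LightBurn 1.4.05
; GRBL device profile, absolute coords
G21
G90
G0 X68.957 Y75.115
M3 S191
G1 X68.975 Y82.135 F3552
G1 X67.527 Y104.666
G1 X66.261 Y135.651
G1 X66.829 Y168.034
G1 X70.879 Y194.758
G1 X80.062 Y208.768
M5
G0 X37.009 Y186.928
M3 S191
G1 X22.908 Y178.863 F3552
G1 X7.810 Y184.859
G1 X3.086 Y200.402
G1 X12.291 Y213.786
G1 X28.495 Y214.934
G1 X39.496 Y202.981
G1 X37.009 Y186.928
M5
G0 X100.523 Y188.645
M3 S191
G1 X134.638 Y91.789 F3552
G1 X143.161 Y110.519
G1 X63.070 Y65.883
G1 X124.145 Y52.946
G1 X22.626 Y7.361
G1 X100.523 Y188.645
M5
G0 X99.375 Y74.502
M3 S191
G1 X96.637 Y81.615 F3552
G1 X99.731 Y88.580
G1 X106.844 Y91.318
G1 X113.809 Y88.224
G1 X116.547 Y81.111
G1 X113.453 Y74.146
G1 X106.340 Y71.408
G1 X99.375 Y74.502
M5
G0 X71.634 Y28.256
M3 S191
G1 X63.664 Y25.503 F3552
G1 X56.268 Y22.735
G1 X50.494 Y20.410
G1 X47.387 Y18.989
G1 X47.996 Y18.931
G1 X53.365 Y20.696
M5
G0 X0.000 Y0.000

1 u = 1 mm; y_m = 250.011 − y.

[1] `<path>` cubic bezier, #ff00ff→engrave S191 F3552: (68.957,75.115) → (68.975,82.135) → (67.527,104.666) → (66.261,135.651) → (66.829,168.034) → (70.879,194.758) → (80.062,208.768)

[2] `<path>` regular polygon, #ff00ff→engrave S191 F3552: (37.009,186.928) → (22.908,178.863) → (7.810,184.859) → (3.086,200.402) → (12.291,213.786) → (28.495,214.934) → (39.496,202.981) → (37.009,186.928) (closed)

[3] `<path>` closed polygon, #ff00ff→engrave S191 F3552: (100.523,188.645) → (134.638,91.789) → (143.161,110.519) → (63.070,65.883) → (124.145,52.946) → (22.626,7.361) → (100.523,188.645) (closed)

[4] `<path>` regular polygon, #ff00ff→engrave S191 F3552: (99.375,74.502) → (96.637,81.615) → (99.731,88.580) → (106.844,91.318) → (113.809,88.224) → (116.547,81.111) → (113.453,74.146) → (106.340,71.408) → (99.375,74.502) (closed)

[5] `<path>` cubic bezier, #ff00ff→engrave S191 F3552: (71.634,28.256) → (63.664,25.503) → (56.268,22.735) → (50.494,20.410) → (47.387,18.989) → (47.996,18.931) → (53.365,20.696)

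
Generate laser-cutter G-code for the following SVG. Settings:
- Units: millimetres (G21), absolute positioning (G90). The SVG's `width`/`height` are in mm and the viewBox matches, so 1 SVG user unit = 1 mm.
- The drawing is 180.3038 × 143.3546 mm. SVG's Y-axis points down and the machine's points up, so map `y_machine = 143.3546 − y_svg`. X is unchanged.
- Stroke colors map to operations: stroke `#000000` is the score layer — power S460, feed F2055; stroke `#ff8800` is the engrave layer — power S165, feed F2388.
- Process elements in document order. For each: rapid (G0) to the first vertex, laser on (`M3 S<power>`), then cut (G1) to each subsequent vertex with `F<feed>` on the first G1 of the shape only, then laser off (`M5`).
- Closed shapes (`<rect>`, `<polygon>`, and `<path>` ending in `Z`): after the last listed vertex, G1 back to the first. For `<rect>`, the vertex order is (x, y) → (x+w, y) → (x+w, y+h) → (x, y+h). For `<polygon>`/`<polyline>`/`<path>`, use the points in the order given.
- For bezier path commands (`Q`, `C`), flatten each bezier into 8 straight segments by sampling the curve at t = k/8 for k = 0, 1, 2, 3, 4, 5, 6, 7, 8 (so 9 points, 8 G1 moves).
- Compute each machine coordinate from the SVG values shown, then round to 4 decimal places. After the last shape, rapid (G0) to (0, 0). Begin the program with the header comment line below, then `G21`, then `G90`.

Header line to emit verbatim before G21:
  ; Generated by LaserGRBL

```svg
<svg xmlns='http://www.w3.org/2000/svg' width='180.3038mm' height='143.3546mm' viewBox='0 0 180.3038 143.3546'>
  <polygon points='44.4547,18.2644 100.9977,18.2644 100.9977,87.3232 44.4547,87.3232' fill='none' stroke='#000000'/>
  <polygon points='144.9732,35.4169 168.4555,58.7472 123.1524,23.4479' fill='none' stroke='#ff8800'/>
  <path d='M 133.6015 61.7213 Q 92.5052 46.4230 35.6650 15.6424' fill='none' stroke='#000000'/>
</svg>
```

; Generated by LaserGRBL
G21
G90
G0 X44.4547 Y125.0902
M3 S460
G1 X100.9977 Y125.0902 F2055
G1 X100.9977 Y56.0314
G1 X44.4547 Y56.0314
G1 X44.4547 Y125.0902
M5
G0 X144.9732 Y107.9377
M3 S165
G1 X168.4555 Y84.6074 F2388
G1 X123.1524 Y119.9067
G1 X144.9732 Y107.9377
M5
G0 X133.6015 Y81.6333
M3 S460
G1 X123.0814 Y85.6998 F2055
G1 X112.0694 Y90.2501
G1 X100.5653 Y95.2842
G1 X88.5692 Y100.8022
G1 X76.0812 Y106.8039
G1 X63.1011 Y113.2895
G1 X49.6291 Y120.2590
G1 X35.6650 Y127.7122
M5
G0 X0.0000 Y0.0000

viewBox `0 0 180.3038 143.3546` with mm width/height → 1 unit = 1 mm. Flip: y_m = 143.3546 − y_svg.

**Shape 1** — `<polygon>` rectangle, stroke `#000000` → score (S460, F2055). Machine vertices: (44.4547,125.0902) → (100.9977,125.0902) → (100.9977,56.0314) → (44.4547,56.0314) → (44.4547,125.0902). Closed: final G1 returns to the first vertex.

**Shape 2** — `<polygon>` closed polygon, stroke `#ff8800` → engrave (S165, F2388). Machine vertices: (144.9732,107.9377) → (168.4555,84.6074) → (123.1524,119.9067) → (144.9732,107.9377). Closed: final G1 returns to the first vertex.

**Shape 3** — `<path>` quadratic bezier, stroke `#000000` → score (S460, F2055). Control points (SVG): P0=(133.6015,61.7213), P1=(92.5052,46.4230), P2=(35.6650,15.6424); sampled at t=k/8. Machine vertices: (133.6015,81.6333) → (123.0814,85.6998) → (112.0694,90.2501) → (100.5653,95.2842) → (88.5692,100.8022) → (76.0812,106.8039) → (63.1011,113.2895) → (49.6291,120.2590) → (35.6650,127.7122). Open path.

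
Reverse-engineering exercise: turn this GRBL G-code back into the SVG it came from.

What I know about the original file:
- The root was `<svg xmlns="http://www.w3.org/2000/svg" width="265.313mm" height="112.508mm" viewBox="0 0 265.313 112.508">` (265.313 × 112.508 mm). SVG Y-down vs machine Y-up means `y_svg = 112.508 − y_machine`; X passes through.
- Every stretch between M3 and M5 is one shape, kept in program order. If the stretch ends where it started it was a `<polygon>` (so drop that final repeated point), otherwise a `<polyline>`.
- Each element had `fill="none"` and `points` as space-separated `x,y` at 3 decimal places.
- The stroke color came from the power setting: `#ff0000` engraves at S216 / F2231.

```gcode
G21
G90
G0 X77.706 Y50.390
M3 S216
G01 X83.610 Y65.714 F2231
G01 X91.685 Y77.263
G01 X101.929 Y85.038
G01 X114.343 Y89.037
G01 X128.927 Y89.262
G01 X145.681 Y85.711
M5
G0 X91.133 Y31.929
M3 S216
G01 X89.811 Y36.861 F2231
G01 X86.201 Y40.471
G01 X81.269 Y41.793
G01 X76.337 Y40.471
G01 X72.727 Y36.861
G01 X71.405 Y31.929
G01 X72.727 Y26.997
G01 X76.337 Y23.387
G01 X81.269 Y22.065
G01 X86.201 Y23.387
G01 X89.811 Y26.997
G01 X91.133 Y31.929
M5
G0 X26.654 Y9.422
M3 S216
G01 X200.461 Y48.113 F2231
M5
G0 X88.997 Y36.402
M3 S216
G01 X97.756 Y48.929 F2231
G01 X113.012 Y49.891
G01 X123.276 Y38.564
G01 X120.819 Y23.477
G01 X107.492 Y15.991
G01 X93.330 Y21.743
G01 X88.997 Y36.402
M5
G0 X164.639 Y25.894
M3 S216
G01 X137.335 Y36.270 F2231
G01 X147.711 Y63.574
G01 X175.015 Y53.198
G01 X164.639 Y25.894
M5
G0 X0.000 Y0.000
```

<svg xmlns="http://www.w3.org/2000/svg" width="265.313mm" height="112.508mm" viewBox="0 0 265.313 112.508">
  <polyline points="77.706,62.118 83.610,46.794 91.685,35.245 101.929,27.470 114.343,23.471 128.927,23.246 145.681,26.797" fill="none" stroke="#ff0000"/>
  <polygon points="91.133,80.579 89.811,75.647 86.201,72.037 81.269,70.715 76.337,72.037 72.727,75.647 71.405,80.579 72.727,85.511 76.337,89.121 81.269,90.443 86.201,89.121 89.811,85.511" fill="none" stroke="#ff0000"/>
  <polyline points="26.654,103.086 200.461,64.395" fill="none" stroke="#ff0000"/>
  <polygon points="88.997,76.106 97.756,63.579 113.012,62.617 123.276,73.944 120.819,89.031 107.492,96.517 93.330,90.765" fill="none" stroke="#ff0000"/>
  <polygon points="164.639,86.614 137.335,76.238 147.711,48.934 175.015,59.310" fill="none" stroke="#ff0000"/>
</svg>

y_svg = 112.508 − y_m. Every run uses S216, so all elements get stroke `#ff0000` (engrave).

[1] open run; points: 77.706,62.118 83.610,46.794 91.685,35.245 101.929,27.470 114.343,23.471 128.927,23.246 145.681,26.797

[2] closed run; points: 91.133,80.579 89.811,75.647 86.201,72.037 81.269,70.715 76.337,72.037 72.727,75.647 71.405,80.579 72.727,85.511 76.337,89.121 81.269,90.443 86.201,89.121 89.811,85.511

[3] open run; points: 26.654,103.086 200.461,64.395

[4] closed run; points: 88.997,76.106 97.756,63.579 113.012,62.617 123.276,73.944 120.819,89.031 107.492,96.517 93.330,90.765

[5] closed run; points: 164.639,86.614 137.335,76.238 147.711,48.934 175.015,59.310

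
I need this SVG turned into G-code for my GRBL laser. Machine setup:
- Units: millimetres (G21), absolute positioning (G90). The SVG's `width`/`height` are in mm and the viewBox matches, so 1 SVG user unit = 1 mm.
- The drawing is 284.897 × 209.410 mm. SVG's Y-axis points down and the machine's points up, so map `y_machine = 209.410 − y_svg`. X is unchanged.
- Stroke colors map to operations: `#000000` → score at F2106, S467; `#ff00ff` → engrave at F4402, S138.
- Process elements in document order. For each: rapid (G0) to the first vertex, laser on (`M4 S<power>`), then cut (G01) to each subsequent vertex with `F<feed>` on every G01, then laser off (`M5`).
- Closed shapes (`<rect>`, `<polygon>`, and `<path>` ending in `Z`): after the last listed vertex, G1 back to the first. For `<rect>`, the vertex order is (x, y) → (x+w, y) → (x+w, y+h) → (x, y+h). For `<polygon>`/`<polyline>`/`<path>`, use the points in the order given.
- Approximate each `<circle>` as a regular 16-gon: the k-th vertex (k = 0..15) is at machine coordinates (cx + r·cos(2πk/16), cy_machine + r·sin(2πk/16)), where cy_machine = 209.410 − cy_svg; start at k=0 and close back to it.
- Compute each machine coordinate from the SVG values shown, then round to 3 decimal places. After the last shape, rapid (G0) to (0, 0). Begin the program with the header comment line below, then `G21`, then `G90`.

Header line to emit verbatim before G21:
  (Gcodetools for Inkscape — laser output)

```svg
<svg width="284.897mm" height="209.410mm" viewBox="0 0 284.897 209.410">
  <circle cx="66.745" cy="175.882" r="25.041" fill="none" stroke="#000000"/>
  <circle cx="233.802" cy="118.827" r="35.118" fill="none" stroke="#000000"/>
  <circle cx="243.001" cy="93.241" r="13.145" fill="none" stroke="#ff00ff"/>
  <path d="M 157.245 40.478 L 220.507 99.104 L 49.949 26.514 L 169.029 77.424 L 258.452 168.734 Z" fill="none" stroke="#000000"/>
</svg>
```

Since the viewBox matches the mm dimensions, user units are millimetres directly. The only transform is the Y-flip y_m = 209.410 − y_svg.

Shape 1 is a circle drawn with `<circle>`. Its stroke #000000 means score at S467, F2106. After flipping Y the toolpath is (91.786,33.528) → (89.880,43.111) → (84.452,51.235) → (76.328,56.663) → (66.745,58.569) → (57.162,56.663) → (49.038,51.235) → (43.610,43.111) → (41.704,33.528) → (43.610,23.945) → (49.038,15.821) → (57.162,10.393) → (66.745,8.487) → (76.328,10.393) → (84.452,15.821) → (89.880,23.945) → (91.786,33.528), returning to the start.

Shape 2 is a circle drawn with `<circle>`. Its stroke #000000 means score at S467, F2106. After flipping Y the toolpath is (268.920,90.583) → (266.247,104.022) → (258.634,115.415) → (247.241,123.028) → (233.802,125.701) → (220.363,123.028) → (208.970,115.415) → (201.357,104.022) → (198.684,90.583) → (201.357,77.144) → (208.970,65.751) → (220.363,58.138) → (233.802,55.465) → (247.241,58.138) → (258.634,65.751) → (266.247,77.144) → (268.920,90.583), returning to the start.

Shape 3 is a circle drawn with `<circle>`. Its stroke #ff00ff means engrave at S138, F4402. After flipping Y the toolpath is (256.146,116.169) → (255.145,121.199) → (252.296,125.464) → (248.031,128.313) → (243.001,129.314) → (237.971,128.313) → (233.706,125.464) → (230.857,121.199) → (229.856,116.169) → (230.857,111.139) → (233.706,106.874) → (237.971,104.025) → (243.001,103.024) → (248.031,104.025) → (252.296,106.874) → (255.145,111.139) → (256.146,116.169), returning to the start.

Shape 4 is a closed polygon drawn with `<path>`. Its stroke #000000 means score at S467, F2106. After flipping Y the toolpath is (157.245,168.932) → (220.507,110.306) → (49.949,182.896) → (169.029,131.986) → (258.452,40.676) → (157.245,168.932), returning to the start.

(Gcodetools for Inkscape — laser output)
G21
G90
G0 X91.786 Y33.528
M4 S467
G01 X89.880 Y43.111 F2106
G01 X84.452 Y51.235 F2106
G01 X76.328 Y56.663 F2106
G01 X66.745 Y58.569 F2106
G01 X57.162 Y56.663 F2106
G01 X49.038 Y51.235 F2106
G01 X43.610 Y43.111 F2106
G01 X41.704 Y33.528 F2106
G01 X43.610 Y23.945 F2106
G01 X49.038 Y15.821 F2106
G01 X57.162 Y10.393 F2106
G01 X66.745 Y8.487 F2106
G01 X76.328 Y10.393 F2106
G01 X84.452 Y15.821 F2106
G01 X89.880 Y23.945 F2106
G01 X91.786 Y33.528 F2106
M5
G0 X268.920 Y90.583
M4 S467
G01 X266.247 Y104.022 F2106
G01 X258.634 Y115.415 F2106
G01 X247.241 Y123.028 F2106
G01 X233.802 Y125.701 F2106
G01 X220.363 Y123.028 F2106
G01 X208.970 Y115.415 F2106
G01 X201.357 Y104.022 F2106
G01 X198.684 Y90.583 F2106
G01 X201.357 Y77.144 F2106
G01 X208.970 Y65.751 F2106
G01 X220.363 Y58.138 F2106
G01 X233.802 Y55.465 F2106
G01 X247.241 Y58.138 F2106
G01 X258.634 Y65.751 F2106
G01 X266.247 Y77.144 F2106
G01 X268.920 Y90.583 F2106
M5
G0 X256.146 Y116.169
M4 S138
G01 X255.145 Y121.199 F4402
G01 X252.296 Y125.464 F4402
G01 X248.031 Y128.313 F4402
G01 X243.001 Y129.314 F4402
G01 X237.971 Y128.313 F4402
G01 X233.706 Y125.464 F4402
G01 X230.857 Y121.199 F4402
G01 X229.856 Y116.169 F4402
G01 X230.857 Y111.139 F4402
G01 X233.706 Y106.874 F4402
G01 X237.971 Y104.025 F4402
G01 X243.001 Y103.024 F4402
G01 X248.031 Y104.025 F4402
G01 X252.296 Y106.874 F4402
G01 X255.145 Y111.139 F4402
G01 X256.146 Y116.169 F4402
M5
G0 X157.245 Y168.932
M4 S467
G01 X220.507 Y110.306 F2106
G01 X49.949 Y182.896 F2106
G01 X169.029 Y131.986 F2106
G01 X258.452 Y40.676 F2106
G01 X157.245 Y168.932 F2106
M5
G0 X0.000 Y0.000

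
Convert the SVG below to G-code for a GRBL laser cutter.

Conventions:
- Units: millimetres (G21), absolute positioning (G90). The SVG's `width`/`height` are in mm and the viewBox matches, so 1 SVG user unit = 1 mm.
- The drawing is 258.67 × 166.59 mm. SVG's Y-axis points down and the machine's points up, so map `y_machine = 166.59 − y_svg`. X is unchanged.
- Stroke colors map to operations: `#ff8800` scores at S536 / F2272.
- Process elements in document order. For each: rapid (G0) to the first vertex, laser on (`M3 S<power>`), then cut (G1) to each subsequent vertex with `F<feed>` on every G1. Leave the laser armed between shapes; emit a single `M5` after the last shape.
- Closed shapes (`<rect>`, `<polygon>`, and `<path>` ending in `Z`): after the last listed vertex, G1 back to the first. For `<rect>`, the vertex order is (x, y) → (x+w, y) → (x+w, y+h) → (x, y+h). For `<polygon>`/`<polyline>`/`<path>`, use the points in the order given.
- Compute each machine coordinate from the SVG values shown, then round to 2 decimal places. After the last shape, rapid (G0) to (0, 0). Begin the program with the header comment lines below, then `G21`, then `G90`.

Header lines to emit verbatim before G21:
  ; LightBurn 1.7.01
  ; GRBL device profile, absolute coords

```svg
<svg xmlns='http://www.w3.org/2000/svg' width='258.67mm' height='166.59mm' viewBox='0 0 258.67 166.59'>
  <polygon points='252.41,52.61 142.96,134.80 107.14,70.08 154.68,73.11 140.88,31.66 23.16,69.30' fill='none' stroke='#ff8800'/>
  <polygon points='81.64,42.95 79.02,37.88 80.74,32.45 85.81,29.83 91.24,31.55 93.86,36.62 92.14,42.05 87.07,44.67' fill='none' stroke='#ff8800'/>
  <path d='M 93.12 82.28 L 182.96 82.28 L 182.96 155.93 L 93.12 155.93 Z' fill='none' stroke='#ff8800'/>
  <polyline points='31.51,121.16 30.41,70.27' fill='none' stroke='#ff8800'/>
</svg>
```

; LightBurn 1.7.01
; GRBL device profile, absolute coords
G21
G90
G0 X252.41 Y113.98
M3 S536
G1 X142.96 Y31.79 F2272
G1 X107.14 Y96.51 F2272
G1 X154.68 Y93.48 F2272
G1 X140.88 Y134.93 F2272
G1 X23.16 Y97.29 F2272
G1 X252.41 Y113.98 F2272
G0 X81.64 Y123.64
M3 S536
G1 X79.02 Y128.71 F2272
G1 X80.74 Y134.14 F2272
G1 X85.81 Y136.76 F2272
G1 X91.24 Y135.04 F2272
G1 X93.86 Y129.97 F2272
G1 X92.14 Y124.54 F2272
G1 X87.07 Y121.92 F2272
G1 X81.64 Y123.64 F2272
G0 X93.12 Y84.31
M3 S536
G1 X182.96 Y84.31 F2272
G1 X182.96 Y10.66 F2272
G1 X93.12 Y10.66 F2272
G1 X93.12 Y84.31 F2272
G0 X31.51 Y45.43
M3 S536
G1 X30.41 Y96.32 F2272
M5
G0 X0.00 Y0.00

1 u = 1 mm; y_m = 166.59 − y.

[1] `<polygon>` closed polygon, #ff8800→score S536 F2272: (252.41,113.98) → (142.96,31.79) → (107.14,96.51) → (154.68,93.48) → (140.88,134.93) → (23.16,97.29) → (252.41,113.98) (closed)

[2] `<polygon>` regular polygon, #ff8800→score S536 F2272: (81.64,123.64) → (79.02,128.71) → (80.74,134.14) → (85.81,136.76) → (91.24,135.04) → (93.86,129.97) → (92.14,124.54) → (87.07,121.92) → (81.64,123.64) (closed)

[3] `<path>` rectangle, #ff8800→score S536 F2272: (93.12,84.31) → (182.96,84.31) → (182.96,10.66) → (93.12,10.66) → (93.12,84.31) (closed)

[4] `<polyline>` line segment, #ff8800→score S536 F2272: (31.51,45.43) → (30.41,96.32)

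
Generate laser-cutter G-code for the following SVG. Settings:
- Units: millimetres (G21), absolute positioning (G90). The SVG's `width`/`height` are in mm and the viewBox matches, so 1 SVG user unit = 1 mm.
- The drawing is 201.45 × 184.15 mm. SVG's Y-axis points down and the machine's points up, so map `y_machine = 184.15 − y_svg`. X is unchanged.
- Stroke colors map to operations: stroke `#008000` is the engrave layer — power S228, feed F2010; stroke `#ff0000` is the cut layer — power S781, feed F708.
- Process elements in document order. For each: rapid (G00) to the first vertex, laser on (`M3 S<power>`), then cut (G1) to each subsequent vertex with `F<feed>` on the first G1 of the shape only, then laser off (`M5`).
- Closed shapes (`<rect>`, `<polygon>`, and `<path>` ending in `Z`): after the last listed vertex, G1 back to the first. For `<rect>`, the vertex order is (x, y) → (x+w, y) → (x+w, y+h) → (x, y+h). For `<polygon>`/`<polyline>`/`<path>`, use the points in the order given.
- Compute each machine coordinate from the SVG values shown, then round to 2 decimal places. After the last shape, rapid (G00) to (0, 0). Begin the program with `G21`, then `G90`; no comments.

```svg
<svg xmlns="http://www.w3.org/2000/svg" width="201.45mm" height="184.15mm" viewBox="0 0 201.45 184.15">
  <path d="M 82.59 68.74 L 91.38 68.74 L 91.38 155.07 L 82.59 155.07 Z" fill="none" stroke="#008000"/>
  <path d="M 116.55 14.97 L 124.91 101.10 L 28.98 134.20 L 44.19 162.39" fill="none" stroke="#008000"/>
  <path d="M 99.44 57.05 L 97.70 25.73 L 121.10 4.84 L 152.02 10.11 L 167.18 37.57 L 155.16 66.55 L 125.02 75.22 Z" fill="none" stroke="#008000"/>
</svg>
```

G21
G90
G00 X82.59 Y115.41
M3 S228
G1 X91.38 Y115.41 F2010
G1 X91.38 Y29.08
G1 X82.59 Y29.08
G1 X82.59 Y115.41
M5
G00 X116.55 Y169.18
M3 S228
G1 X124.91 Y83.05 F2010
G1 X28.98 Y49.95
G1 X44.19 Y21.76
M5
G00 X99.44 Y127.10
M3 S228
G1 X97.70 Y158.42 F2010
G1 X121.10 Y179.31
G1 X152.02 Y174.04
G1 X167.18 Y146.58
G1 X155.16 Y117.60
G1 X125.02 Y108.93
G1 X99.44 Y127.10
M5
G00 X0.00 Y0.00

viewBox `0 0 201.45 184.15` with mm width/height → 1 unit = 1 mm. Flip: y_m = 184.15 − y_svg.

**Shape 1** — `<path>` rectangle, stroke `#008000` → engrave (S228, F2010). Machine vertices: (82.59,115.41) → (91.38,115.41) → (91.38,29.08) → (82.59,29.08) → (82.59,115.41). Closed: final G1 returns to the first vertex.

**Shape 2** — `<path>` open polyline, stroke `#008000` → engrave (S228, F2010). Machine vertices: (116.55,169.18) → (124.91,83.05) → (28.98,49.95) → (44.19,21.76). Open path.

**Shape 3** — `<path>` regular polygon, stroke `#008000` → engrave (S228, F2010). Machine vertices: (99.44,127.10) → (97.70,158.42) → (121.10,179.31) → (152.02,174.04) → (167.18,146.58) → (155.16,117.60) → (125.02,108.93) → (99.44,127.10). Closed: final G1 returns to the first vertex.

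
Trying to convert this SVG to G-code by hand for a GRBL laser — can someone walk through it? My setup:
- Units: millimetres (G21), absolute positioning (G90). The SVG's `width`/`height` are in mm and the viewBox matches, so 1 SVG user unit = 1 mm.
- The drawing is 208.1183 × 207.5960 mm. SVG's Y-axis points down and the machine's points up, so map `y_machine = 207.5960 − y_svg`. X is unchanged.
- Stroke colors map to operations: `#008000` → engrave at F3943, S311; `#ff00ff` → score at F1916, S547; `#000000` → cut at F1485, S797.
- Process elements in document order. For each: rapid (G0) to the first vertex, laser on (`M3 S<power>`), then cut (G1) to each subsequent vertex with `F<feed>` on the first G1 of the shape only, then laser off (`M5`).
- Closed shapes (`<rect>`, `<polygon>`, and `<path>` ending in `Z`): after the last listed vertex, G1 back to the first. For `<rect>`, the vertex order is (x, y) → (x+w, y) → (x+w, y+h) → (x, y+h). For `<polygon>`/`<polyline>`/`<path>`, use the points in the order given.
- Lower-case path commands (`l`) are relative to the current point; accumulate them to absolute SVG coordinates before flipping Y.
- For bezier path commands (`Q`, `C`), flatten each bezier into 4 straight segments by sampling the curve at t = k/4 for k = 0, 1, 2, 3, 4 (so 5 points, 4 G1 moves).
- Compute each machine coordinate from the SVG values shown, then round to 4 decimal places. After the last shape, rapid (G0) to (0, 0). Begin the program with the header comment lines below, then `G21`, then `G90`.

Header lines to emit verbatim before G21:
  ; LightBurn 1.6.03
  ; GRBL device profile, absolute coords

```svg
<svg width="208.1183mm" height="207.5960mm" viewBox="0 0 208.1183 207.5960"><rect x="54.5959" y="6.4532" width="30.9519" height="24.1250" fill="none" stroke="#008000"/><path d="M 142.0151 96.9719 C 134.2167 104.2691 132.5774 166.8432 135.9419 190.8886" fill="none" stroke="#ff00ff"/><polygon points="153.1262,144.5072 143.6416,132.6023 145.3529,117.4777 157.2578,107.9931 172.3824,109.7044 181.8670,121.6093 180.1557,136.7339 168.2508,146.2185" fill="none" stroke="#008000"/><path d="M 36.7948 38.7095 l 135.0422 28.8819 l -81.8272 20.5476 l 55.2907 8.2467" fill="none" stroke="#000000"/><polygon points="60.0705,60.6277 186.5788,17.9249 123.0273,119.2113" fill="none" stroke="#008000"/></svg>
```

; LightBurn 1.6.03
; GRBL device profile, absolute coords
G21
G90
G0 X54.5959 Y201.1428
M3 S311
G1 X85.5478 Y201.1428 F3943
G1 X85.5478 Y177.0178
G1 X54.5959 Y177.0178
G1 X54.5959 Y201.1428
M5
G0 X142.0151 Y110.6241
M3 S547
G1 X137.3031 Y96.2525 F1916
G1 X134.7924 Y69.9463
G1 X134.3748 Y40.4999
G1 X135.9419 Y16.7074
M5
G0 X153.1262 Y63.0888
M3 S311
G1 X143.6416 Y74.9937 F3943
G1 X145.3529 Y90.1183
G1 X157.2578 Y99.6029
G1 X172.3824 Y97.8916
G1 X181.8670 Y85.9867
G1 X180.1557 Y70.8621
G1 X168.2508 Y61.3775
G1 X153.1262 Y63.0888
M5
G0 X36.7948 Y168.8865
M3 S797
G1 X171.8370 Y140.0046 F1485
G1 X90.0098 Y119.4570
G1 X145.3005 Y111.2103
M5
G0 X60.0705 Y146.9683
M3 S311
G1 X186.5788 Y189.6711 F3943
G1 X123.0273 Y88.3847
G1 X60.0705 Y146.9683
M5
G0 X0.0000 Y0.0000

viewBox `0 0 208.1183 207.5960` with mm width/height → 1 unit = 1 mm. Flip: y_m = 207.5960 − y_svg.

**Shape 1** — `<rect>` rectangle, stroke `#008000` → engrave (S311, F3943). Machine vertices: (54.5959,201.1428) → (85.5478,201.1428) → (85.5478,177.0178) → (54.5959,177.0178) → (54.5959,201.1428). Closed: final G1 returns to the first vertex.

**Shape 2** — `<path>` cubic bezier, stroke `#ff00ff` → score (S547, F1916). Control points (SVG): P0=(142.0151,96.9719), P1=(134.2167,104.2691), P2=(132.5774,166.8432), P3=(135.9419,190.8886); sampled at t=k/4. Machine vertices: (142.0151,110.6241) → (137.3031,96.2525) → (134.7924,69.9463) → (134.3748,40.4999) → (135.9419,16.7074). Open path.

**Shape 3** — `<polygon>` regular polygon, stroke `#008000` → engrave (S311, F3943). Machine vertices: (153.1262,63.0888) → (143.6416,74.9937) → (145.3529,90.1183) → (157.2578,99.6029) → (172.3824,97.8916) → (181.8670,85.9867) → (180.1557,70.8621) → (168.2508,61.3775) → (153.1262,63.0888). Closed: final G1 returns to the first vertex.

**Shape 4** — `<path>` open polyline, stroke `#000000` → cut (S797, F1485). Machine vertices: (36.7948,168.8865) → (171.8370,140.0046) → (90.0098,119.4570) → (145.3005,111.2103). Open path.

**Shape 5** — `<polygon>` closed polygon, stroke `#008000` → engrave (S311, F3943). Machine vertices: (60.0705,146.9683) → (186.5788,189.6711) → (123.0273,88.3847) → (60.0705,146.9683). Closed: final G1 returns to the first vertex.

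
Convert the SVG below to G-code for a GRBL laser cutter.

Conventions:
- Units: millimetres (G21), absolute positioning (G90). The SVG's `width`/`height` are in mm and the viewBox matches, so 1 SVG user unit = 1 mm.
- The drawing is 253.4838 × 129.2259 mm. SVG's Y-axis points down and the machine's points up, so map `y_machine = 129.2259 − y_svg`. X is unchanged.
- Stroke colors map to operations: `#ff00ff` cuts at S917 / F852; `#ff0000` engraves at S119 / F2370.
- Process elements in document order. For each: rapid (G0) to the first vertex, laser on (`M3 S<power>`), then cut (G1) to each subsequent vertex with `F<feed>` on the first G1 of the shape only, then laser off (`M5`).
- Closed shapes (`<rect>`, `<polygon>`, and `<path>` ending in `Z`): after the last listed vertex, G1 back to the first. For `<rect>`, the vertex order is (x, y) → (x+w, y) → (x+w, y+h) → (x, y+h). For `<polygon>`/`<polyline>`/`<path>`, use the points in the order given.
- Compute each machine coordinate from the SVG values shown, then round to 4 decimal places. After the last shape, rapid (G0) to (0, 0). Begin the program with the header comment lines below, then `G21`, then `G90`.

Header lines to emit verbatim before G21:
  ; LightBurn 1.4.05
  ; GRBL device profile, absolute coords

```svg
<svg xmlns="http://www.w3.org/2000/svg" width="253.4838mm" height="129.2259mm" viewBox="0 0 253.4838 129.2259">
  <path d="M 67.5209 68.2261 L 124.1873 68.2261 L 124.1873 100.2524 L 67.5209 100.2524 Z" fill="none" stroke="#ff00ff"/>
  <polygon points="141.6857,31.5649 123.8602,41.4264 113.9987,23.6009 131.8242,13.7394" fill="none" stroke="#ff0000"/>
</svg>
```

1 u = 1 mm; y_m = 129.2259 − y.

[1] `<path>` rectangle, #ff00ff→cut S917 F852: (67.5209,60.9998) → (124.1873,60.9998) → (124.1873,28.9735) → (67.5209,28.9735) → (67.5209,60.9998) (closed)

[2] `<polygon>` regular polygon, #ff0000→engrave S119 F2370: (141.6857,97.6610) → (123.8602,87.7995) → (113.9987,105.6250) → (131.8242,115.4865) → (141.6857,97.6610) (closed)

; LightBurn 1.4.05
; GRBL device profile, absolute coords
G21
G90
G0 X67.5209 Y60.9998
M3 S917
G1 X124.1873 Y60.9998 F852
G1 X124.1873 Y28.9735
G1 X67.5209 Y28.9735
G1 X67.5209 Y60.9998
M5
G0 X141.6857 Y97.6610
M3 S119
G1 X123.8602 Y87.7995 F2370
G1 X113.9987 Y105.6250
G1 X131.8242 Y115.4865
G1 X141.6857 Y97.6610
M5
G0 X0.0000 Y0.0000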